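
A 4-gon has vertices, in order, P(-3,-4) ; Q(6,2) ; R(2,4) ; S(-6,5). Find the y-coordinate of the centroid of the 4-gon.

Apply Gauss's area formula. First the cross-terms c_i = x_i·y_{i+1} − x_{i+1}·y_i:
  18, 20, 34, 39  ⇒  2A = 111, A = 55.5.
Then Σ (y_i + y_{i+1})·c_i = 429, so ȳ = 429 / (6·55.5) = 143/111.

143/111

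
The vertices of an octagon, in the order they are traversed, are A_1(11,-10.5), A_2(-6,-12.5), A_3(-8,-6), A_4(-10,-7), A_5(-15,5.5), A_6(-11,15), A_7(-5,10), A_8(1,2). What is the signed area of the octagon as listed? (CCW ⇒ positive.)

Σ = (-200.5) + (-64) + (-4) + (-160) + (-164.5) + (-35) + (-20) + (-32.5) = -680.5
Signed area = Σ/2 = -340.25 (negative ⇒ clockwise traversal).

-340.25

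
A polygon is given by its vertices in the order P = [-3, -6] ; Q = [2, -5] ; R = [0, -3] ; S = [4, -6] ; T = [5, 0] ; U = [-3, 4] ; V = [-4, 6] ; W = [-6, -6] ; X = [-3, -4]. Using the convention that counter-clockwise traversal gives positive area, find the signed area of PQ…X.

Σ = (27) + (-6) + (12) + (30) + (20) + (-2) + (60) + (6) + (6) = 153
Signed area = Σ/2 = 76.5 (positive ⇒ counter-clockwise traversal).

76.5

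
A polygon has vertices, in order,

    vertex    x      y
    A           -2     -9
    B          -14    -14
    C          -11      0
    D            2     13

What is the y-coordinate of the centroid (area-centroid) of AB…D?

-287/129

Apply Gauss's area formula. First the cross-terms c_i = x_i·y_{i+1} − x_{i+1}·y_i:
  -98, -154, -143, 8  ⇒  2A = -387, A = -193.5.
Then Σ (y_i + y_{i+1})·c_i = 2583, so ȳ = 2583 / (6·(-193.5)) = -287/129.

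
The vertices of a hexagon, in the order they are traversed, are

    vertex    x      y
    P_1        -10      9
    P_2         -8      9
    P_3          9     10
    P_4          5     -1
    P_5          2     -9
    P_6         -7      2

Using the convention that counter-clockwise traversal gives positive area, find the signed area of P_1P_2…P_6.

-191.5

Apply the shoelace (surveyor's) formula: 2A = Σ (x_i·y_{i+1} − x_{i+1}·y_i), indices taken mod 6.
Σ = (-18) + (-161) + (-59) + (-43) + (-59) + (-43) = -383
Signed area = Σ/2 = -191.5 (negative ⇒ clockwise traversal).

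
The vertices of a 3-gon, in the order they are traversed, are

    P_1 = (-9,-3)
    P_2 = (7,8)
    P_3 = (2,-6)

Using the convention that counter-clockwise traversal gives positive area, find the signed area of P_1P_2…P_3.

Apply Gauss's area formula: 2A = Σ (x_i·y_{i+1} − x_{i+1}·y_i), indices taken mod 3.
Σ = (-51) + (-58) + (-60) = -169
Signed area = Σ/2 = -84.5 (negative ⇒ clockwise traversal).

-84.5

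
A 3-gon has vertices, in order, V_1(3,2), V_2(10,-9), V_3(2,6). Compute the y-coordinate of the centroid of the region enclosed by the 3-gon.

-1/3

Apply Gauss's area formula. First the cross-terms c_i = x_i·y_{i+1} − x_{i+1}·y_i:
  -47, 78, -14  ⇒  2A = 17, A = 8.5.
Then Σ (y_i + y_{i+1})·c_i = -17, so ȳ = -17 / (6·8.5) = -1/3.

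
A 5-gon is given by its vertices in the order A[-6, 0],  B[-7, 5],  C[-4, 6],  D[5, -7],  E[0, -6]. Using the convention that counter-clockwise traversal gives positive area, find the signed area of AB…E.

-60

Apply Gauss's area formula: 2A = Σ (x_i·y_{i+1} − x_{i+1}·y_i), indices taken mod 5.
Σ = (-30) + (-22) + (-2) + (-30) + (-36) = -120
Signed area = Σ/2 = -60 (negative ⇒ clockwise traversal).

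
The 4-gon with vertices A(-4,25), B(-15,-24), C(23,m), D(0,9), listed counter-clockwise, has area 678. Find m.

The doubled signed area Σ (x_i y_{i+1} − x_{i+1} y_i) is linear in m.
With m=0 it equals 1266; the coefficient of m is -15 (from the two edges through C).
So -15·m + 1266 = 2·678 = 1356 ⇒ m = -6.

-6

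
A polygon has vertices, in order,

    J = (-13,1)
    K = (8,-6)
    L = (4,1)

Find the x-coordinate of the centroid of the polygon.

-1/3

Apply the shoelace formula. First the cross-terms c_i = x_i·y_{i+1} − x_{i+1}·y_i:
  70, 32, 17  ⇒  2A = 119, A = 59.5.
Then Σ (x_i + x_{i+1})·c_i = -119, so x̄ = -119 / (6·59.5) = -1/3.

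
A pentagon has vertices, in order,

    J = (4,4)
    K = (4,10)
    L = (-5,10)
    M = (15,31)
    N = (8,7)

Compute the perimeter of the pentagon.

74

|JK| = √((0)² + (6)²) = √36 = 6
|KL| = √((-9)² + (0)²) = √81 = 9
|LM| = √((20)² + (21)²) = √841 = 29
|MN| = √((-7)² + (-24)²) = √625 = 25
|NJ| = √((-4)² + (-3)²) = √25 = 5
Perimeter = 6 + 9 + 29 + 25 + 5 = 74.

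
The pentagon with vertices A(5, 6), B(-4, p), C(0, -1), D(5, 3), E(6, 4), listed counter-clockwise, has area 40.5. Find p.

Write out the shoelace sum; only the two edges meeting at B involve p:
2·Area = [(5·p − (-4)·6) + ((-4)·(-1) − 0·p)] + 23
       = 5·p + 51 = 81
⇒ p = 6.

6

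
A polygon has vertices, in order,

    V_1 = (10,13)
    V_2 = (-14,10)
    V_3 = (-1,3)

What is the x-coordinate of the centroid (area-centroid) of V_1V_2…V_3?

Apply the shoelace formula. First the cross-terms c_i = x_i·y_{i+1} − x_{i+1}·y_i:
  282, -32, -43  ⇒  2A = 207, A = 103.5.
Then Σ (x_i + x_{i+1})·c_i = -1035, so x̄ = -1035 / (6·103.5) = -5/3.

-5/3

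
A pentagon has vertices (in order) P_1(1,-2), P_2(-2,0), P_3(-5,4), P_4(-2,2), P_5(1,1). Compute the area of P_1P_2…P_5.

10.5

Apply the surveyor's formula: 2A = Σ (x_i·y_{i+1} − x_{i+1}·y_i), indices taken mod 5.
P_1→P_2: (1)(0) − (-2)(-2) = -4
P_2→P_3: (-2)(4) − (-5)(0) = -8
P_3→P_4: (-5)(2) − (-2)(4) = -2
P_4→P_5: (-2)(1) − (1)(2) = -4
P_5→P_1: (1)(-2) − (1)(1) = -3
Σ = -21
Area = |Σ|/2 = 10.5.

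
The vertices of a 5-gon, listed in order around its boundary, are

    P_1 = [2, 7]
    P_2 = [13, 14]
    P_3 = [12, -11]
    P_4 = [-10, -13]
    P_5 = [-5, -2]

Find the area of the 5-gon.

358

Apply the shoelace (surveyor's) formula: 2A = Σ (x_i·y_{i+1} − x_{i+1}·y_i), indices taken mod 5.
Cross-terms: -63, -311, -266, -45, -31  ⇒  Σ = -716
Area = |Σ|/2 = 358.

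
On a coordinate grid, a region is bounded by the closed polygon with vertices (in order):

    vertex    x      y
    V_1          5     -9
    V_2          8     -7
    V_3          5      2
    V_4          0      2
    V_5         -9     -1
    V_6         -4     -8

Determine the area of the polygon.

Apply the shoelace formula: 2A = Σ (x_i·y_{i+1} − x_{i+1}·y_i), indices taken mod 6.
Σ = (37) + (51) + (10) + (18) + (68) + (76) = 260
Area = |Σ|/2 = 130.

130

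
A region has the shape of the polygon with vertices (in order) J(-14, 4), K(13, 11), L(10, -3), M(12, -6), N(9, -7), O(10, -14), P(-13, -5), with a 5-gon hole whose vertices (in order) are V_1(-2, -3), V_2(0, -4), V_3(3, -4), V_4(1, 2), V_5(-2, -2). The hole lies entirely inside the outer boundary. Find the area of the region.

Outer boundary:
Σ = (-206) + (-149) + (-24) + (-30) + (-56) + (-232) + (-122) = -819
Area = |Σ|/2 = 409.5.
Hole:
Apply the shoelace (surveyor's) formula: 2A = Σ (x_i·y_{i+1} − x_{i+1}·y_i), indices taken mod 5.
Σ = (8) + (12) + (10) + (2) + (2) = 34
Area = |Σ|/2 = 17.
Net area = 409.5 − 17 = 392.5.

392.5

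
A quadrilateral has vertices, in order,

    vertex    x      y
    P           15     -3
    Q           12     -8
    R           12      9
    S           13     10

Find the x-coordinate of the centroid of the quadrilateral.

863/66

Apply the surveyor's formula. First the cross-terms c_i = x_i·y_{i+1} − x_{i+1}·y_i:
  -84, 204, 3, -189  ⇒  2A = -66, A = -33.
Then Σ (x_i + x_{i+1})·c_i = -2589, so x̄ = -2589 / (6·(-33)) = 863/66.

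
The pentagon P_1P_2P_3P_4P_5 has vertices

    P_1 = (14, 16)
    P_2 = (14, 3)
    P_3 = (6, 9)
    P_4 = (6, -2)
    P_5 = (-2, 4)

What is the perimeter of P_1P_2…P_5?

|P_1P_2| = √((0)² + (-13)²) = √169 = 13
|P_2P_3| = √((-8)² + (6)²) = √100 = 10
|P_3P_4| = √((0)² + (-11)²) = √121 = 11
|P_4P_5| = √((-8)² + (6)²) = √100 = 10
|P_5P_1| = √((16)² + (12)²) = √400 = 20
Perimeter = 13 + 10 + 11 + 10 + 20 = 64.

64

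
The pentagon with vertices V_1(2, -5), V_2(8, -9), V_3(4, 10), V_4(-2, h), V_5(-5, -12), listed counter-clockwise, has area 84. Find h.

The doubled signed area Σ (x_i y_{i+1} − x_{i+1} y_i) is linear in h.
With h=0 it equals 231; the coefficient of h is 9 (from the two edges through V_4).
So 9·h + 231 = 2·84 = 168 ⇒ h = -7.

-7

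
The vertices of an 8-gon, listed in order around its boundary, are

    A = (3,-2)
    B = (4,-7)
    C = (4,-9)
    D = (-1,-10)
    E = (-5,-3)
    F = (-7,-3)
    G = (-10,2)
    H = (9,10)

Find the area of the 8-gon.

166.5

A→B: (3)(-7) − (4)(-2) = -13
B→C: (4)(-9) − (4)(-7) = -8
C→D: (4)(-10) − (-1)(-9) = -49
D→E: (-1)(-3) − (-5)(-10) = -47
E→F: (-5)(-3) − (-7)(-3) = -6
F→G: (-7)(2) − (-10)(-3) = -44
G→H: (-10)(10) − (9)(2) = -118
H→A: (9)(-2) − (3)(10) = -48
Σ = -333
Area = |Σ|/2 = 166.5.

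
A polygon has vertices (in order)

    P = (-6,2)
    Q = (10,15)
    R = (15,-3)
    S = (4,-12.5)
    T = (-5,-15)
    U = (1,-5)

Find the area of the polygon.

Σ = (-110) + (-255) + (-175.5) + (-122.5) + (40) + (-28) = -651
Area = |Σ|/2 = 325.5.

325.5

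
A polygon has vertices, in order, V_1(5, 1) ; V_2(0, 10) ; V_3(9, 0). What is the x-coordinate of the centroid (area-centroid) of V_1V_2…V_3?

14/3

Apply the shoelace (surveyor's) formula. First the cross-terms c_i = x_i·y_{i+1} − x_{i+1}·y_i:
  50, -90, 9  ⇒  2A = -31, A = -15.5.
Then Σ (x_i + x_{i+1})·c_i = -434, so x̄ = -434 / (6·(-15.5)) = 14/3.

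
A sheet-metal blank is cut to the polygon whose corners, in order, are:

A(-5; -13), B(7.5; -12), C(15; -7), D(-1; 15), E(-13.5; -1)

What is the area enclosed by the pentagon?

Apply the shoelace formula: 2A = Σ (x_i·y_{i+1} − x_{i+1}·y_i), indices taken mod 5.
Cross-terms: 157.5, 127.5, 218, 203.5, 170.5  ⇒  Σ = 877
Area = |Σ|/2 = 438.5.

438.5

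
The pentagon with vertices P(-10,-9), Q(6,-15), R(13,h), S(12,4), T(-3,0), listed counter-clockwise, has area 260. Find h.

Write out the shoelace sum; only the two edges meeting at R involve h:
2·Area = [(6·h − 13·(-15)) + (13·4 − 12·h)] + 243
       = -6·h + 490 = 520
⇒ h = -5.

-5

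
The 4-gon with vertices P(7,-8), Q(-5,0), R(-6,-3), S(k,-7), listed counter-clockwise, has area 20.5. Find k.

Write out the shoelace sum; only the two edges meeting at S involve k:
2·Area = [((-6)·(-7) − k·(-3)) + (k·(-8) − 7·(-7))] + -25
       = -5·k + 66 = 41
⇒ k = 5.

5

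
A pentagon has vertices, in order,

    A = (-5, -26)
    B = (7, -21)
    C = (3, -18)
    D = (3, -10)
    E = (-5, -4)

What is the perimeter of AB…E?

|AB| = √((12)² + (5)²) = √169 = 13
|BC| = √((-4)² + (3)²) = √25 = 5
|CD| = √((0)² + (8)²) = √64 = 8
|DE| = √((-8)² + (6)²) = √100 = 10
|EA| = √((0)² + (-22)²) = √484 = 22
Perimeter = 13 + 5 + 8 + 10 + 22 = 58.

58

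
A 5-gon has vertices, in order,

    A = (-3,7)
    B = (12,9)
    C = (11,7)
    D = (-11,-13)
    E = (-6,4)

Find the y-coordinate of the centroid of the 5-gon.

Apply the shoelace formula. First the cross-terms c_i = x_i·y_{i+1} − x_{i+1}·y_i:
  -111, -15, -66, -122, -30  ⇒  2A = -344, A = -172.
Then Σ (y_i + y_{i+1})·c_i = -852, so ȳ = -852 / (6·(-172)) = 71/86.

71/86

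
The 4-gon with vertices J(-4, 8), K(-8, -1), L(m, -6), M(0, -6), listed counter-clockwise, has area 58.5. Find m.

-5

The doubled signed area Σ (x_i y_{i+1} − x_{i+1} y_i) is linear in m.
With m=0 it equals 92; the coefficient of m is -5 (from the two edges through L).
So -5·m + 92 = 2·58.5 = 117 ⇒ m = -5.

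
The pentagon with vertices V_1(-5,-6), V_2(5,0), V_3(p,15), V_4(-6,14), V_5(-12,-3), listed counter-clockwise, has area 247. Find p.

4

The doubled signed area Σ (x_i y_{i+1} − x_{i+1} y_i) is linear in p.
With p=0 it equals 438; the coefficient of p is 14 (from the two edges through V_3).
So 14·p + 438 = 2·247 = 494 ⇒ p = 4.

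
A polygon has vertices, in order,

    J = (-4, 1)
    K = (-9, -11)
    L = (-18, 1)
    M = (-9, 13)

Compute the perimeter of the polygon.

|JK| = √((-5)² + (-12)²) = √169 = 13
|KL| = √((-9)² + (12)²) = √225 = 15
|LM| = √((9)² + (12)²) = √225 = 15
|MJ| = √((5)² + (-12)²) = √169 = 13
Perimeter = 13 + 15 + 15 + 13 = 56.

56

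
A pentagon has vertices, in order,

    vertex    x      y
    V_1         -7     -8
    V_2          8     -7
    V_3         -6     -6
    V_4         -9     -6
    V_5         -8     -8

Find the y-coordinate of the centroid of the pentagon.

Apply the shoelace formula. First the cross-terms c_i = x_i·y_{i+1} − x_{i+1}·y_i:
  113, -90, -18, 24, 8  ⇒  2A = 37, A = 18.5.
Then Σ (y_i + y_{i+1})·c_i = -773, so ȳ = -773 / (6·18.5) = -773/111.

-773/111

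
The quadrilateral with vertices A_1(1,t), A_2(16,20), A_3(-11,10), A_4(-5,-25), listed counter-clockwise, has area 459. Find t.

-8

The doubled signed area Σ (x_i y_{i+1} − x_{i+1} y_i) is linear in t.
With t=0 it equals 750; the coefficient of t is -21 (from the two edges through A_1).
So -21·t + 750 = 2·459 = 918 ⇒ t = -8.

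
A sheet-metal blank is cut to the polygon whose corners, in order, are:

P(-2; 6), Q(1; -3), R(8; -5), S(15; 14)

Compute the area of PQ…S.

Σ = (0) + (19) + (187) + (118) = 324
Area = |Σ|/2 = 162.

162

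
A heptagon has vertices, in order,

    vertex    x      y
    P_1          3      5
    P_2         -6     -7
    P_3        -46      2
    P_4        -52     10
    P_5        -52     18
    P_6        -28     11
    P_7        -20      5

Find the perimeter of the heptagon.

132

|P_1P_2| = √((-9)² + (-12)²) = √225 = 15
|P_2P_3| = √((-40)² + (9)²) = √1681 = 41
|P_3P_4| = √((-6)² + (8)²) = √100 = 10
|P_4P_5| = √((0)² + (8)²) = √64 = 8
|P_5P_6| = √((24)² + (-7)²) = √625 = 25
|P_6P_7| = √((8)² + (-6)²) = √100 = 10
|P_7P_1| = √((23)² + (0)²) = √529 = 23
Perimeter = 15 + 41 + 10 + 8 + 25 + 10 + 23 = 132.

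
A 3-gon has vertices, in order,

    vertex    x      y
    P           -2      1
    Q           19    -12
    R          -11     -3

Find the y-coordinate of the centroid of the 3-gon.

-14/3

Apply the shoelace formula. First the cross-terms c_i = x_i·y_{i+1} − x_{i+1}·y_i:
  5, -189, -17  ⇒  2A = -201, A = -100.5.
Then Σ (y_i + y_{i+1})·c_i = 2814, so ȳ = 2814 / (6·(-100.5)) = -14/3.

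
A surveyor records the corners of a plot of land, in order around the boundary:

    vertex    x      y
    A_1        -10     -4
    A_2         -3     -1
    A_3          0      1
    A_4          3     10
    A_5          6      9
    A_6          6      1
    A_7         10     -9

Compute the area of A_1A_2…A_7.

Apply the surveyor's formula: 2A = Σ (x_i·y_{i+1} − x_{i+1}·y_i), indices taken mod 7.
Cross-terms: -2, -3, -3, -33, -48, -64, -130  ⇒  Σ = -283
Area = |Σ|/2 = 141.5.

141.5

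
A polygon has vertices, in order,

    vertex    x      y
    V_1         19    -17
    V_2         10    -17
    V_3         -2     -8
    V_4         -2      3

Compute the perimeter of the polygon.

64

|V_1V_2| = √((-9)² + (0)²) = √81 = 9
|V_2V_3| = √((-12)² + (9)²) = √225 = 15
|V_3V_4| = √((0)² + (11)²) = √121 = 11
|V_4V_1| = √((21)² + (-20)²) = √841 = 29
Perimeter = 9 + 15 + 11 + 29 = 64.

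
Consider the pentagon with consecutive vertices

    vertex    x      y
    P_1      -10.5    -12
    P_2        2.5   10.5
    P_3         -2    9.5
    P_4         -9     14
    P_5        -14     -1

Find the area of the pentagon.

Σ = (-80.25) + (44.75) + (57.5) + (205) + (157.5) = 384.5
Area = |Σ|/2 = 192.25.

192.25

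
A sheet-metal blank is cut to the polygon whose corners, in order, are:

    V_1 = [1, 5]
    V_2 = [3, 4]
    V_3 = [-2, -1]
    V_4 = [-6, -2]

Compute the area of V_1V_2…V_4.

18

Apply the surveyor's formula: 2A = Σ (x_i·y_{i+1} − x_{i+1}·y_i), indices taken mod 4.
Σ = (-11) + (5) + (-2) + (-28) = -36
Area = |Σ|/2 = 18.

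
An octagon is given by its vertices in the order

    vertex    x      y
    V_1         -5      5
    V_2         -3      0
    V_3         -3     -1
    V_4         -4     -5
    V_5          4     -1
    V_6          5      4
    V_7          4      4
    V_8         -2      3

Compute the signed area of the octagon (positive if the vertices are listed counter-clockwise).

Cross-terms: 15, 3, 11, 24, 21, 4, 20, 5  ⇒  Σ = 103
Signed area = Σ/2 = 51.5 (positive ⇒ counter-clockwise traversal).

51.5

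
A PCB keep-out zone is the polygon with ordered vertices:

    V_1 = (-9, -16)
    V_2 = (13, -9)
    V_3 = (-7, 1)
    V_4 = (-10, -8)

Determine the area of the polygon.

196.5

Apply the shoelace (surveyor's) formula: 2A = Σ (x_i·y_{i+1} − x_{i+1}·y_i), indices taken mod 4.
Σ = (289) + (-50) + (66) + (88) = 393
Area = |Σ|/2 = 196.5.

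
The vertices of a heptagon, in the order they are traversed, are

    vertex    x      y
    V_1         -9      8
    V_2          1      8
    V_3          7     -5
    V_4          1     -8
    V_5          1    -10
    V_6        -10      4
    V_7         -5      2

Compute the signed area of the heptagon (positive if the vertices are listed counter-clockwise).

Apply the surveyor's formula: 2A = Σ (x_i·y_{i+1} − x_{i+1}·y_i), indices taken mod 7.
V_1→V_2: (-9)(8) − (1)(8) = -80
V_2→V_3: (1)(-5) − (7)(8) = -61
V_3→V_4: (7)(-8) − (1)(-5) = -51
V_4→V_5: (1)(-10) − (1)(-8) = -2
V_5→V_6: (1)(4) − (-10)(-10) = -96
V_6→V_7: (-10)(2) − (-5)(4) = 0
V_7→V_1: (-5)(8) − (-9)(2) = -22
Σ = -312
Signed area = Σ/2 = -156 (negative ⇒ clockwise traversal).

-156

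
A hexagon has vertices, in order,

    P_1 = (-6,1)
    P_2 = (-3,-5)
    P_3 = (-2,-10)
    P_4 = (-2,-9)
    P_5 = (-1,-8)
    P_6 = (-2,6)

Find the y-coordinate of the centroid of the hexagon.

Apply the surveyor's formula. First the cross-terms c_i = x_i·y_{i+1} − x_{i+1}·y_i:
  33, 20, -2, 7, -22, 34  ⇒  2A = 70, A = 35.
Then Σ (y_i + y_{i+1})·c_i = -231, so ȳ = -231 / (6·35) = -1.1.

-1.1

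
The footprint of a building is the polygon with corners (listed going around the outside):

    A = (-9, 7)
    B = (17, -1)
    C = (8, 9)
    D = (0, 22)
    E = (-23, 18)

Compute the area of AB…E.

367

Apply the shoelace (surveyor's) formula: 2A = Σ (x_i·y_{i+1} − x_{i+1}·y_i), indices taken mod 5.
Cross-terms: -110, 161, 176, 506, 1  ⇒  Σ = 734
Area = |Σ|/2 = 367.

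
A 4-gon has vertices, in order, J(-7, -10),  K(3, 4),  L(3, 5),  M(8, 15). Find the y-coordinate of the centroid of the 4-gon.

16/7

Apply the shoelace formula. First the cross-terms c_i = x_i·y_{i+1} − x_{i+1}·y_i:
  2, 3, 5, 25  ⇒  2A = 35, A = 17.5.
Then Σ (y_i + y_{i+1})·c_i = 240, so ȳ = 240 / (6·17.5) = 16/7.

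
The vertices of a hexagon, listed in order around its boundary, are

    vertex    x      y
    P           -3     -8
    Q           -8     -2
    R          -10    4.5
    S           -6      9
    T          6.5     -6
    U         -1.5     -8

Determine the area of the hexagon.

Apply Gauss's area formula: 2A = Σ (x_i·y_{i+1} − x_{i+1}·y_i), indices taken mod 6.
P→Q: (-3)(-2) − (-8)(-8) = -58
Q→R: (-8)(4.5) − (-10)(-2) = -56
R→S: (-10)(9) − (-6)(4.5) = -63
S→T: (-6)(-6) − (6.5)(9) = -22.5
T→U: (6.5)(-8) − (-1.5)(-6) = -61
U→P: (-1.5)(-8) − (-3)(-8) = -12
Σ = -272.5
Area = |Σ|/2 = 136.25.

136.25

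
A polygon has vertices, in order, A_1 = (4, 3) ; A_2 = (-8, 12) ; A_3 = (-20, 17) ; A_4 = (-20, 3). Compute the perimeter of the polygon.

66

|A_1A_2| = √((-12)² + (9)²) = √225 = 15
|A_2A_3| = √((-12)² + (5)²) = √169 = 13
|A_3A_4| = √((0)² + (-14)²) = √196 = 14
|A_4A_1| = √((24)² + (0)²) = √576 = 24
Perimeter = 15 + 13 + 14 + 24 = 66.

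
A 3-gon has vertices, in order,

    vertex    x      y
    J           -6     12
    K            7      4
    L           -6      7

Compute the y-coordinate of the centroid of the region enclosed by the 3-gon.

23/3

Apply the shoelace (surveyor's) formula. First the cross-terms c_i = x_i·y_{i+1} − x_{i+1}·y_i:
  -108, 73, -30  ⇒  2A = -65, A = -32.5.
Then Σ (y_i + y_{i+1})·c_i = -1495, so ȳ = -1495 / (6·(-32.5)) = 23/3.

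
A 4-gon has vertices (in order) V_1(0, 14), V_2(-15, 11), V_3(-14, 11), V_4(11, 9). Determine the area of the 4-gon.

53

V_1→V_2: (0)(11) − (-15)(14) = 210
V_2→V_3: (-15)(11) − (-14)(11) = -11
V_3→V_4: (-14)(9) − (11)(11) = -247
V_4→V_1: (11)(14) − (0)(9) = 154
Σ = 106
Area = |Σ|/2 = 53.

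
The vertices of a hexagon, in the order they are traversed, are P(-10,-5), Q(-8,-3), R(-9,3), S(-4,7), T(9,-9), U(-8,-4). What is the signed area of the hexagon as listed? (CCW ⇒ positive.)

Apply the surveyor's formula: 2A = Σ (x_i·y_{i+1} − x_{i+1}·y_i), indices taken mod 6.
Σ = (-10) + (-51) + (-51) + (-27) + (-108) + (0) = -247
Signed area = Σ/2 = -123.5 (negative ⇒ clockwise traversal).

-123.5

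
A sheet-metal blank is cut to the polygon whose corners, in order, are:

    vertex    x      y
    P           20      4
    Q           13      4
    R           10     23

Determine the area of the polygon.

66.5

Apply the shoelace formula: 2A = Σ (x_i·y_{i+1} − x_{i+1}·y_i), indices taken mod 3.
Σ = (28) + (259) + (-420) = -133
Area = |Σ|/2 = 66.5.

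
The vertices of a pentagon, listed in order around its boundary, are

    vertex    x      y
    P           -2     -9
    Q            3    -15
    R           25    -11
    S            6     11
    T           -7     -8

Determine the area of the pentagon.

Apply Gauss's area formula: 2A = Σ (x_i·y_{i+1} − x_{i+1}·y_i), indices taken mod 5.
Σ = (57) + (342) + (341) + (29) + (47) = 816
Area = |Σ|/2 = 408.

408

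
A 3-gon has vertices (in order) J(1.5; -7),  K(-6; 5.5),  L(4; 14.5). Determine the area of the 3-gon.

Apply the shoelace formula: 2A = Σ (x_i·y_{i+1} − x_{i+1}·y_i), indices taken mod 3.
Cross-terms: -33.75, -109, -49.75  ⇒  Σ = -192.5
Area = |Σ|/2 = 96.25.

96.25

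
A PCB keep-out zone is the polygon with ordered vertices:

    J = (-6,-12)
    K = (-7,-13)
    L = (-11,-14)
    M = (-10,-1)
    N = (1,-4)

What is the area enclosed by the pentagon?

Apply the shoelace (surveyor's) formula: 2A = Σ (x_i·y_{i+1} − x_{i+1}·y_i), indices taken mod 5.
Σ = (-6) + (-45) + (-129) + (41) + (-36) = -175
Area = |Σ|/2 = 87.5.

87.5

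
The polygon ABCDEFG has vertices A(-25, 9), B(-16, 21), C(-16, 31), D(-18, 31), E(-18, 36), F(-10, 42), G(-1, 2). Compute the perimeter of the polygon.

108

|AB| = √((9)² + (12)²) = √225 = 15
|BC| = √((0)² + (10)²) = √100 = 10
|CD| = √((-2)² + (0)²) = √4 = 2
|DE| = √((0)² + (5)²) = √25 = 5
|EF| = √((8)² + (6)²) = √100 = 10
|FG| = √((9)² + (-40)²) = √1681 = 41
|GA| = √((-24)² + (7)²) = √625 = 25
Perimeter = 15 + 10 + 2 + 5 + 10 + 41 + 25 = 108.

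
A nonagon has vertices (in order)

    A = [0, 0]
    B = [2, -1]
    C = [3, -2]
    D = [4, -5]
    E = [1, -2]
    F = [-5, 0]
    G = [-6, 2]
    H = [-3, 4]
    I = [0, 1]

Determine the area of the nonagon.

26

Apply the surveyor's formula: 2A = Σ (x_i·y_{i+1} − x_{i+1}·y_i), indices taken mod 9.
Cross-terms: 0, -1, -7, -3, -10, -10, -18, -3, 0  ⇒  Σ = -52
Area = |Σ|/2 = 26.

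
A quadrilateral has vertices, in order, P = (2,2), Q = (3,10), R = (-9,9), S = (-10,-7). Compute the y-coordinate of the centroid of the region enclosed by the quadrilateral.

Apply the shoelace formula. First the cross-terms c_i = x_i·y_{i+1} − x_{i+1}·y_i:
  14, 117, 153, -6  ⇒  2A = 278, A = 139.
Then Σ (y_i + y_{i+1})·c_i = 2727, so ȳ = 2727 / (6·139) = 909/278.

909/278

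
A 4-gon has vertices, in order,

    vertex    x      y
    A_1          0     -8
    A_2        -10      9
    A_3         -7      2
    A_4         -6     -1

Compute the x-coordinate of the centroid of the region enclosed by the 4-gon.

-233/45

Apply Gauss's area formula. First the cross-terms c_i = x_i·y_{i+1} − x_{i+1}·y_i:
  -80, 43, 19, 48  ⇒  2A = 30, A = 15.
Then Σ (x_i + x_{i+1})·c_i = -466, so x̄ = -466 / (6·15) = -233/45.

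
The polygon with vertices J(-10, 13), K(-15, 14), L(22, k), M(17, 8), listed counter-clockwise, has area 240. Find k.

Write out the shoelace sum; only the two edges meeting at L involve k:
2·Area = [((-15)·k − 22·14) + (22·8 − 17·k)] + 356
       = -32·k + 224 = 480
⇒ k = -8.

-8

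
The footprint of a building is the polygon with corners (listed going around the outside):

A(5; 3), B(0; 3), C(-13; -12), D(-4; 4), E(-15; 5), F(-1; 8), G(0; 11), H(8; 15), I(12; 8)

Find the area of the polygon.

170

Apply Gauss's area formula: 2A = Σ (x_i·y_{i+1} − x_{i+1}·y_i), indices taken mod 9.
A→B: (5)(3) − (0)(3) = 15
B→C: (0)(-12) − (-13)(3) = 39
C→D: (-13)(4) − (-4)(-12) = -100
D→E: (-4)(5) − (-15)(4) = 40
E→F: (-15)(8) − (-1)(5) = -115
F→G: (-1)(11) − (0)(8) = -11
G→H: (0)(15) − (8)(11) = -88
H→I: (8)(8) − (12)(15) = -116
I→A: (12)(3) − (5)(8) = -4
Σ = -340
Area = |Σ|/2 = 170.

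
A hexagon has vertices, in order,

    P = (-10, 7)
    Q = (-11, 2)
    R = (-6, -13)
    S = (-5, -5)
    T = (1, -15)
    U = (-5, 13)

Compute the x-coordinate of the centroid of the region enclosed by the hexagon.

Apply the surveyor's formula. First the cross-terms c_i = x_i·y_{i+1} − x_{i+1}·y_i:
  57, 155, -35, 80, -62, 95  ⇒  2A = 290, A = 145.
Then Σ (x_i + x_{i+1})·c_i = -4944, so x̄ = -4944 / (6·145) = -824/145.

-824/145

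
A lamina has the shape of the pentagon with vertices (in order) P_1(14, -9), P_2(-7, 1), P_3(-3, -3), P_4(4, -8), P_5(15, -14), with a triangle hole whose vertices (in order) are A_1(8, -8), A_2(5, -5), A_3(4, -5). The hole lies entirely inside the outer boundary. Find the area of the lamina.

Outer boundary:
Apply the surveyor's formula: 2A = Σ (x_i·y_{i+1} − x_{i+1}·y_i), indices taken mod 5.
Cross-terms: -49, 24, 36, 64, 61  ⇒  Σ = 136
Area = |Σ|/2 = 68.
Hole:
Apply the surveyor's formula: 2A = Σ (x_i·y_{i+1} − x_{i+1}·y_i), indices taken mod 3.
Cross-terms: 0, -5, 8  ⇒  Σ = 3
Area = |Σ|/2 = 1.5.
Net area = 68 − 1.5 = 66.5.

66.5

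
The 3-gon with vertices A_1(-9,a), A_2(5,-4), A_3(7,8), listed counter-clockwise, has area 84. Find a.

The doubled signed area Σ (x_i y_{i+1} − x_{i+1} y_i) is linear in a.
With a=0 it equals 176; the coefficient of a is 2 (from the two edges through A_1).
So 2·a + 176 = 2·84 = 168 ⇒ a = -4.

-4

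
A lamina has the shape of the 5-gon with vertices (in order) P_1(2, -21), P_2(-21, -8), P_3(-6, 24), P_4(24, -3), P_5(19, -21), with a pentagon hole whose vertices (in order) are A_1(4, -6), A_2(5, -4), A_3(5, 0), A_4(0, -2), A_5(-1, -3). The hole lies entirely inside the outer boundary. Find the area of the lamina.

1165.5

Outer boundary:
Apply the surveyor's formula: 2A = Σ (x_i·y_{i+1} − x_{i+1}·y_i), indices taken mod 5.
Σ = (-457) + (-552) + (-558) + (-447) + (-357) = -2371
Area = |Σ|/2 = 1185.5.
Hole:
Apply Gauss's area formula: 2A = Σ (x_i·y_{i+1} − x_{i+1}·y_i), indices taken mod 5.
Cross-terms: 14, 20, -10, -2, 18  ⇒  Σ = 40
Area = |Σ|/2 = 20.
Net area = 1185.5 − 20 = 1165.5.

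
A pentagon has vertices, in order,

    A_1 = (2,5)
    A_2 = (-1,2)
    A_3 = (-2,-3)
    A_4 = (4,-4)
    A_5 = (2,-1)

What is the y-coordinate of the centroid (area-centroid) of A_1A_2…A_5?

-14/39

Apply Gauss's area formula. First the cross-terms c_i = x_i·y_{i+1} − x_{i+1}·y_i:
  9, 7, 20, 4, 12  ⇒  2A = 52, A = 26.
Then Σ (y_i + y_{i+1})·c_i = -56, so ȳ = -56 / (6·26) = -14/39.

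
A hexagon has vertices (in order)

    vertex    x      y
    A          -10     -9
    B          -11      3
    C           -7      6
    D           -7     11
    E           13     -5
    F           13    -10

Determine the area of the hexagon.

299.5

Σ = (-129) + (-45) + (-35) + (-108) + (-65) + (-217) = -599
Area = |Σ|/2 = 299.5.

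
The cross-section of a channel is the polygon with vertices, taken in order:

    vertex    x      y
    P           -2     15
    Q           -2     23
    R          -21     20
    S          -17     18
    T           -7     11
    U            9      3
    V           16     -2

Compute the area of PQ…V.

Apply the shoelace formula: 2A = Σ (x_i·y_{i+1} − x_{i+1}·y_i), indices taken mod 7.
P→Q: (-2)(23) − (-2)(15) = -16
Q→R: (-2)(20) − (-21)(23) = 443
R→S: (-21)(18) − (-17)(20) = -38
S→T: (-17)(11) − (-7)(18) = -61
T→U: (-7)(3) − (9)(11) = -120
U→V: (9)(-2) − (16)(3) = -66
V→P: (16)(15) − (-2)(-2) = 236
Σ = 378
Area = |Σ|/2 = 189.

189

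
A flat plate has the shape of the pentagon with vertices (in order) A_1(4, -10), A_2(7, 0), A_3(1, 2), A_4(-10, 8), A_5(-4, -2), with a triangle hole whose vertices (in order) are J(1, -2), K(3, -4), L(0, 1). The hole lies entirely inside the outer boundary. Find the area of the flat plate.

104

Outer boundary:
Apply Gauss's area formula: 2A = Σ (x_i·y_{i+1} − x_{i+1}·y_i), indices taken mod 5.
A_1→A_2: (4)(0) − (7)(-10) = 70
A_2→A_3: (7)(2) − (1)(0) = 14
A_3→A_4: (1)(8) − (-10)(2) = 28
A_4→A_5: (-10)(-2) − (-4)(8) = 52
A_5→A_1: (-4)(-10) − (4)(-2) = 48
Σ = 212
Area = |Σ|/2 = 106.
Hole:
Apply Gauss's area formula: 2A = Σ (x_i·y_{i+1} − x_{i+1}·y_i), indices taken mod 3.
Cross-terms: 2, 3, -1  ⇒  Σ = 4
Area = |Σ|/2 = 2.
Net area = 106 − 2 = 104.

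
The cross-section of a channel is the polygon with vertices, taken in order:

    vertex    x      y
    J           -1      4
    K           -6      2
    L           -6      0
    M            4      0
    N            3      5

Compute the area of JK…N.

35.5

Apply Gauss's area formula: 2A = Σ (x_i·y_{i+1} − x_{i+1}·y_i), indices taken mod 5.
Σ = (22) + (12) + (0) + (20) + (17) = 71
Area = |Σ|/2 = 35.5.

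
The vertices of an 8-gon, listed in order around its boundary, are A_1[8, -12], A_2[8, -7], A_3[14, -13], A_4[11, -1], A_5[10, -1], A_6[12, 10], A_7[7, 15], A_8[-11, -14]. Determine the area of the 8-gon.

Apply the shoelace formula: 2A = Σ (x_i·y_{i+1} − x_{i+1}·y_i), indices taken mod 8.
Cross-terms: 40, -6, 129, -1, 112, 110, 67, 244  ⇒  Σ = 695
Area = |Σ|/2 = 347.5.

347.5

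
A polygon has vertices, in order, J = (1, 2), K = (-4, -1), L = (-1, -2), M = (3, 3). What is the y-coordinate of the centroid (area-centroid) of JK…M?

1/15

Apply Gauss's area formula. First the cross-terms c_i = x_i·y_{i+1} − x_{i+1}·y_i:
  7, 7, 3, 3  ⇒  2A = 20, A = 10.
Then Σ (y_i + y_{i+1})·c_i = 4, so ȳ = 4 / (6·10) = 1/15.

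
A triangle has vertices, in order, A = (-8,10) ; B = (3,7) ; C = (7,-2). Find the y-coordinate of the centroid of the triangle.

5

Apply the shoelace (surveyor's) formula. First the cross-terms c_i = x_i·y_{i+1} − x_{i+1}·y_i:
  -86, -55, 54  ⇒  2A = -87, A = -43.5.
Then Σ (y_i + y_{i+1})·c_i = -1305, so ȳ = -1305 / (6·(-43.5)) = 5.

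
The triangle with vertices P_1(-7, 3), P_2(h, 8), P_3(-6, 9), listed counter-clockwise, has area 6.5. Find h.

The doubled signed area Σ (x_i y_{i+1} − x_{i+1} y_i) is linear in h.
With h=0 it equals 37; the coefficient of h is 6 (from the two edges through P_2).
So 6·h + 37 = 2·6.5 = 13 ⇒ h = -4.

-4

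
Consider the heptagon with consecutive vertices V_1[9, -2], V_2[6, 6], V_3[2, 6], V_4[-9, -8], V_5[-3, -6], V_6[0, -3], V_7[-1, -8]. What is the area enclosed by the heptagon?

119

V_1→V_2: (9)(6) − (6)(-2) = 66
V_2→V_3: (6)(6) − (2)(6) = 24
V_3→V_4: (2)(-8) − (-9)(6) = 38
V_4→V_5: (-9)(-6) − (-3)(-8) = 30
V_5→V_6: (-3)(-3) − (0)(-6) = 9
V_6→V_7: (0)(-8) − (-1)(-3) = -3
V_7→V_1: (-1)(-2) − (9)(-8) = 74
Σ = 238
Area = |Σ|/2 = 119.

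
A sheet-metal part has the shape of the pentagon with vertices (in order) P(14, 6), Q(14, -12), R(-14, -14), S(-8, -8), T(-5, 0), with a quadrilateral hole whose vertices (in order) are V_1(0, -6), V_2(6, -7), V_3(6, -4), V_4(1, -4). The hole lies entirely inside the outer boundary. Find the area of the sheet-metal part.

329

Outer boundary:
Σ = (-252) + (-364) + (0) + (-40) + (-30) = -686
Area = |Σ|/2 = 343.
Hole:
Σ = (36) + (18) + (-20) + (-6) = 28
Area = |Σ|/2 = 14.
Net area = 343 − 14 = 329.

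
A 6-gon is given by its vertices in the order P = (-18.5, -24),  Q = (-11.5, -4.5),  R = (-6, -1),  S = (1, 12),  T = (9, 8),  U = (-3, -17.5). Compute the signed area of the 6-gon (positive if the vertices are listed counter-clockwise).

-382.25

Apply the surveyor's formula: 2A = Σ (x_i·y_{i+1} − x_{i+1}·y_i), indices taken mod 6.
P→Q: (-18.5)(-4.5) − (-11.5)(-24) = -192.75
Q→R: (-11.5)(-1) − (-6)(-4.5) = -15.5
R→S: (-6)(12) − (1)(-1) = -71
S→T: (1)(8) − (9)(12) = -100
T→U: (9)(-17.5) − (-3)(8) = -133.5
U→P: (-3)(-24) − (-18.5)(-17.5) = -251.75
Σ = -764.5
Signed area = Σ/2 = -382.25 (negative ⇒ clockwise traversal).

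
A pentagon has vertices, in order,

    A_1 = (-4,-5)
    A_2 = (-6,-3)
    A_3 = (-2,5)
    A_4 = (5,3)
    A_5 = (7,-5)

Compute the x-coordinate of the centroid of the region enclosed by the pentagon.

Apply the shoelace (surveyor's) formula. First the cross-terms c_i = x_i·y_{i+1} − x_{i+1}·y_i:
  -18, -36, -31, -46, -55  ⇒  2A = -186, A = -93.
Then Σ (x_i + x_{i+1})·c_i = -342, so x̄ = -342 / (6·(-93)) = 19/31.

19/31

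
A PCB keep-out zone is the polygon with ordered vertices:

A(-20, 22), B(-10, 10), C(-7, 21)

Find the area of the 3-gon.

73

Apply the shoelace formula: 2A = Σ (x_i·y_{i+1} − x_{i+1}·y_i), indices taken mod 3.
Σ = (20) + (-140) + (266) = 146
Area = |Σ|/2 = 73.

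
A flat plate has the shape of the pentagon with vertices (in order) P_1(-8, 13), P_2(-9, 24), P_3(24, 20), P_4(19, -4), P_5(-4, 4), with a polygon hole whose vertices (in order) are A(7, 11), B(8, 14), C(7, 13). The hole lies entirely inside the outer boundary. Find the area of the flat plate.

Outer boundary:
Apply the surveyor's formula: 2A = Σ (x_i·y_{i+1} − x_{i+1}·y_i), indices taken mod 5.
P_1→P_2: (-8)(24) − (-9)(13) = -75
P_2→P_3: (-9)(20) − (24)(24) = -756
P_3→P_4: (24)(-4) − (19)(20) = -476
P_4→P_5: (19)(4) − (-4)(-4) = 60
P_5→P_1: (-4)(13) − (-8)(4) = -20
Σ = -1267
Area = |Σ|/2 = 633.5.
Hole:
Σ = (10) + (6) + (-14) = 2
Area = |Σ|/2 = 1.
Net area = 633.5 − 1 = 632.5.

632.5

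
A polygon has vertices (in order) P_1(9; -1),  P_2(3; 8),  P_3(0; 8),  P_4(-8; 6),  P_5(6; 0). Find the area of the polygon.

Apply the surveyor's formula: 2A = Σ (x_i·y_{i+1} − x_{i+1}·y_i), indices taken mod 5.
Σ = (75) + (24) + (64) + (-36) + (-6) = 121
Area = |Σ|/2 = 60.5.

60.5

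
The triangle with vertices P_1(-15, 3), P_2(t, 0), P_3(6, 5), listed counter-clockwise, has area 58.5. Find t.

Write out the shoelace sum; only the two edges meeting at P_2 involve t:
2·Area = [((-15)·0 − t·3) + (t·5 − 6·0)] + 93
       = 2·t + 93 = 117
⇒ t = 12.

12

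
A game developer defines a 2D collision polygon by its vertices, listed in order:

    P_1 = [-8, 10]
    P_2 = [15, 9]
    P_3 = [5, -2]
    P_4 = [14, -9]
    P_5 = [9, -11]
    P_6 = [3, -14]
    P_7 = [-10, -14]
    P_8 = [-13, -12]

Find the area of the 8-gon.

Σ = (-222) + (-75) + (-17) + (-73) + (-93) + (-182) + (-62) + (-226) = -950
Area = |Σ|/2 = 475.

475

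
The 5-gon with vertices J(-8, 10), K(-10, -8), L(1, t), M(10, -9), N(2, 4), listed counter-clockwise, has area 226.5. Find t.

-9

The doubled signed area Σ (x_i y_{i+1} − x_{i+1} y_i) is linear in t.
With t=0 it equals 273; the coefficient of t is -20 (from the two edges through L).
So -20·t + 273 = 2·226.5 = 453 ⇒ t = -9.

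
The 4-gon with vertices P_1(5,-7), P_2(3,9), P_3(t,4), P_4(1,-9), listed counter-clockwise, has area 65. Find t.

Write out the shoelace sum; only the two edges meeting at P_3 involve t:
2·Area = [(3·4 − t·9) + (t·(-9) − 1·4)] + 104
       = -18·t + 112 = 130
⇒ t = -1.

-1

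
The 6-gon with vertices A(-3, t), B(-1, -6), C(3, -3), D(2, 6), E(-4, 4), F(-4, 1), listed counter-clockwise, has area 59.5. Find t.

-3

Write out the shoelace sum; only the two edges meeting at A involve t:
2·Area = [((-4)·t − (-3)·1) + ((-3)·(-6) − (-1)·t)] + 89
       = -3·t + 110 = 119
⇒ t = -3.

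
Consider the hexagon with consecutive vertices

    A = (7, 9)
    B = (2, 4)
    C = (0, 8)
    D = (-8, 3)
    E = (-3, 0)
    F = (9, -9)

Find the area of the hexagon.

135

Apply the shoelace formula: 2A = Σ (x_i·y_{i+1} − x_{i+1}·y_i), indices taken mod 6.
Cross-terms: 10, 16, 64, 9, 27, 144  ⇒  Σ = 270
Area = |Σ|/2 = 135.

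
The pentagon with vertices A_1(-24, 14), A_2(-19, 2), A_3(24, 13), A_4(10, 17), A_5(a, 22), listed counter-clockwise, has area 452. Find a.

The doubled signed area Σ (x_i y_{i+1} − x_{i+1} y_i) is linear in a.
With a=0 it equals 949; the coefficient of a is -3 (from the two edges through A_5).
So -3·a + 949 = 2·452 = 904 ⇒ a = 15.

15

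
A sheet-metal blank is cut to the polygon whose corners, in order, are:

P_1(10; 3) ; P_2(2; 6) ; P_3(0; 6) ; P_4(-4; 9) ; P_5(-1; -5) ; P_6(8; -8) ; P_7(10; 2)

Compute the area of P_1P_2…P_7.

Apply the surveyor's formula: 2A = Σ (x_i·y_{i+1} − x_{i+1}·y_i), indices taken mod 7.
P_1→P_2: (10)(6) − (2)(3) = 54
P_2→P_3: (2)(6) − (0)(6) = 12
P_3→P_4: (0)(9) − (-4)(6) = 24
P_4→P_5: (-4)(-5) − (-1)(9) = 29
P_5→P_6: (-1)(-8) − (8)(-5) = 48
P_6→P_7: (8)(2) − (10)(-8) = 96
P_7→P_1: (10)(3) − (10)(2) = 10
Σ = 273
Area = |Σ|/2 = 136.5.

136.5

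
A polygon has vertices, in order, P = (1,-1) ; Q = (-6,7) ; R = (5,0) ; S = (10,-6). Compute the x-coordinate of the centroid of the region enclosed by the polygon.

116/51

Apply the shoelace formula. First the cross-terms c_i = x_i·y_{i+1} − x_{i+1}·y_i:
  1, -35, -30, -4  ⇒  2A = -68, A = -34.
Then Σ (x_i + x_{i+1})·c_i = -464, so x̄ = -464 / (6·(-34)) = 116/51.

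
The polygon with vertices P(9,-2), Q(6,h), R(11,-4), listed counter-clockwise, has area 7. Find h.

-6

Write out the shoelace sum; only the two edges meeting at Q involve h:
2·Area = [(9·h − 6·(-2)) + (6·(-4) − 11·h)] + 14
       = -2·h + 2 = 14
⇒ h = -6.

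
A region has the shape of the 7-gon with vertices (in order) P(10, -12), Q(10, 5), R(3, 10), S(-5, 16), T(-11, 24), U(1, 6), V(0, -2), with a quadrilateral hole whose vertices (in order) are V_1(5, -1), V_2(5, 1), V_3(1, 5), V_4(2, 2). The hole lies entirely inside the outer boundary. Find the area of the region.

Outer boundary:
Apply Gauss's area formula: 2A = Σ (x_i·y_{i+1} − x_{i+1}·y_i), indices taken mod 7.
Cross-terms: 170, 85, 98, 56, -90, -2, 20  ⇒  Σ = 337
Area = |Σ|/2 = 168.5.
Hole:
Cross-terms: 10, 24, -8, -12  ⇒  Σ = 14
Area = |Σ|/2 = 7.
Net area = 168.5 − 7 = 161.5.

161.5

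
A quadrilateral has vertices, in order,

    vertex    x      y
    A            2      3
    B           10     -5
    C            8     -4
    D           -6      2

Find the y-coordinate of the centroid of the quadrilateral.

Apply the shoelace formula. First the cross-terms c_i = x_i·y_{i+1} − x_{i+1}·y_i:
  -40, 0, -8, -22  ⇒  2A = -70, A = -35.
Then Σ (y_i + y_{i+1})·c_i = -14, so ȳ = -14 / (6·(-35)) = 1/15.

1/15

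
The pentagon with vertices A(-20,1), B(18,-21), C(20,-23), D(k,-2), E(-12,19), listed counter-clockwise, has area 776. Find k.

Write out the shoelace sum; only the two edges meeting at D involve k:
2·Area = [(20·(-2) − k·(-23)) + (k·19 − (-12)·(-2))] + 776
       = 42·k + 712 = 1552
⇒ k = 20.

20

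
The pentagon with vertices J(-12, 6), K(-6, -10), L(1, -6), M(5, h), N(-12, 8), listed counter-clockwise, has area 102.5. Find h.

The doubled signed area Σ (x_i y_{i+1} − x_{i+1} y_i) is linear in h.
With h=0 it equals 296; the coefficient of h is 13 (from the two edges through M).
So 13·h + 296 = 2·102.5 = 205 ⇒ h = -7.

-7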